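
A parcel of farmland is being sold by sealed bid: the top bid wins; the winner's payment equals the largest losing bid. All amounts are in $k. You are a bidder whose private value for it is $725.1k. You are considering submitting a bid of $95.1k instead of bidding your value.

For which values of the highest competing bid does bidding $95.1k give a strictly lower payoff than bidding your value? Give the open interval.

If the competing bid is below $95.1k, both bids win at the same price — no difference.
If it is above $725.1k, both bids lose — no difference.
If it lies strictly between $95.1k and $725.1k, bidding your value wins at a price below your value (positive payoff) while bidding $95.1k loses (payoff 0).
So the deviation strictly hurts on the open interval ($95.1k, $725.1k).
In a second-price auction your bid sets only whether you win, not what you pay, so bidding your true value is weakly dominant.

($95.1k, $725.1k)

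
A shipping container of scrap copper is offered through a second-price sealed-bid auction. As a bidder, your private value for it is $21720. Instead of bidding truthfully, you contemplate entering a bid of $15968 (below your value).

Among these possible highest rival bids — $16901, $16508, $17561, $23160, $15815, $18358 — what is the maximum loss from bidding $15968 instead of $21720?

$5212

$16901: truthful gives $4819, deviation gives $0 → loss $4819.
$16508: truthful gives $5212, deviation gives $0 → loss $5212.
$17561: truthful gives $4159, deviation gives $0 → loss $4159.
$23160: same outcome either way → loss $0.
$15815: same outcome either way → loss $0.
$18358: truthful gives $3362, deviation gives $0 → loss $3362.
Maximum loss: $5212.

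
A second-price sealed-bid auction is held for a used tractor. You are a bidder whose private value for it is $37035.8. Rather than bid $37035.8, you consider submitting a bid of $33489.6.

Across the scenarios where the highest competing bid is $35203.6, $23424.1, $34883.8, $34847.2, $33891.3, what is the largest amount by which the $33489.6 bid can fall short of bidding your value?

$35203.6: truthful gives $1832.2, deviation gives $0 → loss $1832.2.
$23424.1: same outcome either way → loss $0.
$34883.8: truthful gives $2152, deviation gives $0 → loss $2152.
$34847.2: truthful gives $2188.6, deviation gives $0 → loss $2188.6.
$33891.3: truthful gives $3144.5, deviation gives $0 → loss $3144.5.
Maximum loss: $3144.5.

$3144.5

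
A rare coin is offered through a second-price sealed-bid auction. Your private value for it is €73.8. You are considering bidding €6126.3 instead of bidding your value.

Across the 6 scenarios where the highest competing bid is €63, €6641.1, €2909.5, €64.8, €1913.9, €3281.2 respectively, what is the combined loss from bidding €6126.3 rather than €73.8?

€7883.2

The deviation costs you only when the competing bid falls strictly between €73.8 and €6126.3; elsewhere both bids give the same outcome.
€63: outcomes coincide → loss €0.
€6641.1: outcomes coincide → loss €0.
€2909.5: truthful payoff €0, deviation payoff −€2835.7 → loss €2835.7.
€64.8: outcomes coincide → loss €0.
€1913.9: truthful payoff €0, deviation payoff −€1840.1 → loss €1840.1.
€3281.2: truthful payoff €0, deviation payoff −€3207.4 → loss €3207.4.
Total loss = €2835.7 + €1840.1 + €3207.4 = €7883.2.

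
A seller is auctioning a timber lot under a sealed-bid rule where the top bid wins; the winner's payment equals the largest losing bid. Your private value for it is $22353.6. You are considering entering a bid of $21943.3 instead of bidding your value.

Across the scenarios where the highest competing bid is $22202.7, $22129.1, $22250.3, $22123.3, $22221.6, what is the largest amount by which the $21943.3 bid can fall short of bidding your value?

$230.3

$22202.7: truthful gives $150.9, deviation gives $0 → loss $150.9.
$22129.1: truthful gives $224.5, deviation gives $0 → loss $224.5.
$22250.3: truthful gives $103.3, deviation gives $0 → loss $103.3.
$22123.3: truthful gives $230.3, deviation gives $0 → loss $230.3.
$22221.6: truthful gives $132, deviation gives $0 → loss $132.
Maximum loss: $230.3.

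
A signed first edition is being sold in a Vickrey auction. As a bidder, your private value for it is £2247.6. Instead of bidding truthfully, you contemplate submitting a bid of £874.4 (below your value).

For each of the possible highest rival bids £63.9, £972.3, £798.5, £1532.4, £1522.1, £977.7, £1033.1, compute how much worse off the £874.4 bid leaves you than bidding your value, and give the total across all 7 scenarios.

The deviation costs you only when the competing bid falls strictly between £874.4 and £2247.6; elsewhere both bids give the same outcome.
£63.9: outcomes coincide → loss £0.
£972.3: truthful payoff £1275.3, deviation payoff £0 → loss £1275.3.
£798.5: outcomes coincide → loss £0.
£1532.4: truthful payoff £715.2, deviation payoff £0 → loss £715.2.
£1522.1: truthful payoff £725.5, deviation payoff £0 → loss £725.5.
£977.7: truthful payoff £1269.9, deviation payoff £0 → loss £1269.9.
£1033.1: truthful payoff £1214.5, deviation payoff £0 → loss £1214.5.
Total loss = £1275.3 + £715.2 + £725.5 + £1269.9 + £1214.5 = £5200.4.

£5200.4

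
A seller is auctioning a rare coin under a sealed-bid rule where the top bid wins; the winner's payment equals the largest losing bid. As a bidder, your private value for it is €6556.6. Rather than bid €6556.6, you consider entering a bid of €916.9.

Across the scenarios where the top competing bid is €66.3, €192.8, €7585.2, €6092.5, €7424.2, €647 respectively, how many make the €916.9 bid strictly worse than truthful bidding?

1

The deviation hurts exactly when the highest competing bid lies strictly between €916.9 and €6556.6 — underbidding then forfeits a profitable win.
€66.3: below both → same outcome either way.
€192.8: below both → same outcome either way.
€7585.2: above both → same outcome either way.
€6092.5: inside the interval → strictly worse (loss €464.1).
€7424.2: above both → same outcome either way.
€647: below both → same outcome either way.
Count: 1.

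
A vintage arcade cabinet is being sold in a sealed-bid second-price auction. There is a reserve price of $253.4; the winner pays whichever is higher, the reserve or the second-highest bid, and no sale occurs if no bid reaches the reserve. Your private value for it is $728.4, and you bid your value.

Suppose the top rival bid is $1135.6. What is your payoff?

Your bid $728.4 is below the highest competing bid $1135.6, so you lose. Payoff $0.

$0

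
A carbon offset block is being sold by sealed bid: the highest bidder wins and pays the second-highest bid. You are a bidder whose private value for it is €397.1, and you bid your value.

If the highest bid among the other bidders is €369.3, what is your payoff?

Your bid €397.1 exceeds the highest competing bid €369.3, so you win.
In a second-price auction the winner pays the second-highest bid, €369.3.
Payoff = value − price = €397.1 − €369.3 = €27.8.

€27.8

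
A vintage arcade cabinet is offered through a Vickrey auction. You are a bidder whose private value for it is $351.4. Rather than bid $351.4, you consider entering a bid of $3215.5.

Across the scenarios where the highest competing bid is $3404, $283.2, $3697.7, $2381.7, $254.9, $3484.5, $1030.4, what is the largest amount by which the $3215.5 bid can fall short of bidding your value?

$3404: same outcome either way → loss $0.
$283.2: same outcome either way → loss $0.
$3697.7: same outcome either way → loss $0.
$2381.7: truthful gives $0, deviation gives −$2030.3 → loss $2030.3.
$254.9: same outcome either way → loss $0.
$3484.5: same outcome either way → loss $0.
$1030.4: truthful gives $0, deviation gives −$679 → loss $679.
Maximum loss: $2030.3.

$2030.3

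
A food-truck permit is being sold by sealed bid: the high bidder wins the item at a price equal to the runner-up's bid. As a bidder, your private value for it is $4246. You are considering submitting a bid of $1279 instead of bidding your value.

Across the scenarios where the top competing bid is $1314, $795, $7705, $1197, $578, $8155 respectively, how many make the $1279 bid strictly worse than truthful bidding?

1

The deviation hurts exactly when the highest competing bid lies strictly between $1279 and $4246 — underbidding then forfeits a profitable win.
$1314: inside the interval → strictly worse (loss $2932).
$795: below both → same outcome either way.
$7705: above both → same outcome either way.
$1197: below both → same outcome either way.
$578: below both → same outcome either way.
$8155: above both → same outcome either way.
Count: 1.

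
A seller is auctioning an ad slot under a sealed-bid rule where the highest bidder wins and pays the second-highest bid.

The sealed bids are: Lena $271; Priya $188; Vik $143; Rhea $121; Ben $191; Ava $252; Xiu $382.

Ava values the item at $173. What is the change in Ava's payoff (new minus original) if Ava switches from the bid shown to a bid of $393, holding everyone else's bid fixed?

−$209

The highest bid among the other bidders is $382; Ava's bid doesn't change that.
Original bid $252: Ava is not highest (top rival bid is $382); payoff $0.
Alternative bid $393: Ava is highest, pays the top rival bid $382; payoff $173 − $382 = −$209.
Change in payoff = −$209 − ($0) = −$209.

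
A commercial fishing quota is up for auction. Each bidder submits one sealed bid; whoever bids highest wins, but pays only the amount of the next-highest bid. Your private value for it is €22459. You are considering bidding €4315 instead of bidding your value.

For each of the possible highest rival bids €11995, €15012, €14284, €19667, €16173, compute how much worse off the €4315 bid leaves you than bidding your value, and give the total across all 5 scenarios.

The deviation costs you only when the competing bid falls strictly between €4315 and €22459; elsewhere both bids give the same outcome.
€11995: truthful payoff €10464, deviation payoff €0 → loss €10464.
€15012: truthful payoff €7447, deviation payoff €0 → loss €7447.
€14284: truthful payoff €8175, deviation payoff €0 → loss €8175.
€19667: truthful payoff €2792, deviation payoff €0 → loss €2792.
€16173: truthful payoff €6286, deviation payoff €0 → loss €6286.
Total loss = €10464 + €7447 + €8175 + €2792 + €6286 = €35164.

€35164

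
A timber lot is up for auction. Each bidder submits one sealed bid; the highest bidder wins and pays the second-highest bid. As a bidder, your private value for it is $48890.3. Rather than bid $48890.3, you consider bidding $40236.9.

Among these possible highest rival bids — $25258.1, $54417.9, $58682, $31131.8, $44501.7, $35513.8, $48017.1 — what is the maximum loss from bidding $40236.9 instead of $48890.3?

$25258.1: same outcome either way → loss $0.
$54417.9: same outcome either way → loss $0.
$58682: same outcome either way → loss $0.
$31131.8: same outcome either way → loss $0.
$44501.7: truthful gives $4388.6, deviation gives $0 → loss $4388.6.
$35513.8: same outcome either way → loss $0.
$48017.1: truthful gives $873.2, deviation gives $0 → loss $873.2.
Maximum loss: $4388.6.

$4388.6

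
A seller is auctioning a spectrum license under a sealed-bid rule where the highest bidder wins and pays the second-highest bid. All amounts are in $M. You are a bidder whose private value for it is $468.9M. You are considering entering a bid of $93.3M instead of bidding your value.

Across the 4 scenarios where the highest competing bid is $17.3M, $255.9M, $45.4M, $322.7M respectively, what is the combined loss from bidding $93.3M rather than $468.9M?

$359.2M

The deviation costs you only when the competing bid falls strictly between $93.3M and $468.9M; elsewhere both bids give the same outcome.
$17.3M: outcomes coincide → loss $0M.
$255.9M: truthful payoff $213M, deviation payoff $0M → loss $213M.
$45.4M: outcomes coincide → loss $0M.
$322.7M: truthful payoff $146.2M, deviation payoff $0M → loss $146.2M.
Total loss = $213M + $146.2M = $359.2M.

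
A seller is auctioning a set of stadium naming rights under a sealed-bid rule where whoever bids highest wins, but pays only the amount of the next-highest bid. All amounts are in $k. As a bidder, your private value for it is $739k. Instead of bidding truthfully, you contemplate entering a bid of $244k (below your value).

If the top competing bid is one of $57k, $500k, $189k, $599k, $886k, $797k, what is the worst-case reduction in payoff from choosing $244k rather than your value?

$239k

$57k: same outcome either way → loss $0k.
$500k: truthful gives $239k, deviation gives $0k → loss $239k.
$189k: same outcome either way → loss $0k.
$599k: truthful gives $140k, deviation gives $0k → loss $140k.
$886k: same outcome either way → loss $0k.
$797k: same outcome either way → loss $0k.
Maximum loss: $239k.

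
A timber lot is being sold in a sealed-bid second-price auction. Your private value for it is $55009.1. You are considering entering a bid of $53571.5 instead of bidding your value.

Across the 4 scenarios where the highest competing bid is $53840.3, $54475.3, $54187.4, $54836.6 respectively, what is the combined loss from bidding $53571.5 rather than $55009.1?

$2696.8

The deviation costs you only when the competing bid falls strictly between $53571.5 and $55009.1; elsewhere both bids give the same outcome.
$53840.3: truthful payoff $1168.8, deviation payoff $0 → loss $1168.8.
$54475.3: truthful payoff $533.8, deviation payoff $0 → loss $533.8.
$54187.4: truthful payoff $821.7, deviation payoff $0 → loss $821.7.
$54836.6: truthful payoff $172.5, deviation payoff $0 → loss $172.5.
Total loss = $1168.8 + $533.8 + $821.7 + $172.5 = $2696.8.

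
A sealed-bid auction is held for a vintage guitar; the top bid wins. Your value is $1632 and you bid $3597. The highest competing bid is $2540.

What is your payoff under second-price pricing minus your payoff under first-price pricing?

$1057

You have the highest bid, so you win under either rule.
Second-price: pay $2540 → payoff −$908.
First-price: pay your own bid $3597 → payoff −$1965.
Difference = −$908 − (−$1965) = $1057.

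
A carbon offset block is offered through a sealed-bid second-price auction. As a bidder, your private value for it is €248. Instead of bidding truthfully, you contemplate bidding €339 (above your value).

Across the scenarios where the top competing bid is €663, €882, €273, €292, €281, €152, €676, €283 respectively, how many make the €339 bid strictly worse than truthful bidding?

4

The deviation hurts exactly when the highest competing bid lies strictly between €248 and €339 — overbidding then wins at a price above your value.
€663: above both → same outcome either way.
€882: above both → same outcome either way.
€273: inside the interval → strictly worse (loss €25).
€292: inside the interval → strictly worse (loss €44).
€281: inside the interval → strictly worse (loss €33).
€152: below both → same outcome either way.
€676: above both → same outcome either way.
€283: inside the interval → strictly worse (loss €35).
Count: 4.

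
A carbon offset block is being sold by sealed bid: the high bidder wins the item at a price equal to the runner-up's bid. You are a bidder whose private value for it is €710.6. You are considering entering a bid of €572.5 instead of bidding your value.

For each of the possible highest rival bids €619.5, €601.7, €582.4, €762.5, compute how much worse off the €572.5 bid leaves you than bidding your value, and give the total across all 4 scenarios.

€328.2

The deviation costs you only when the competing bid falls strictly between €572.5 and €710.6; elsewhere both bids give the same outcome.
€619.5: truthful payoff €91.1, deviation payoff €0 → loss €91.1.
€601.7: truthful payoff €108.9, deviation payoff €0 → loss €108.9.
€582.4: truthful payoff €128.2, deviation payoff €0 → loss €128.2.
€762.5: outcomes coincide → loss €0.
Total loss = €91.1 + €108.9 + €128.2 = €328.2.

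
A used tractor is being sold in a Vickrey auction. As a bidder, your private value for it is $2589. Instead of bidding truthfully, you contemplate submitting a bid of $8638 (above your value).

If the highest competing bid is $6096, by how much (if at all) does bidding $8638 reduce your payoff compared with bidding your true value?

Bidding your value $2589: you lose (since $2589 < $6096). Payoff $0.
Bidding $8638: you win and pay $6096. Payoff $2589 − $6096 = −$3507.
The competing bid $6096 lies between your value and your inflated bid, so overbidding wins an item priced above your value.
Loss from deviating = $0 − (−$3507) = $3507.

$3507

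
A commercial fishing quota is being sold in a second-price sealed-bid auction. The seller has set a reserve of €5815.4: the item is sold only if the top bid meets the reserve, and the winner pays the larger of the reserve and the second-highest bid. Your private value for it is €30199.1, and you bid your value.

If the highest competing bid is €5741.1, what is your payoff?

€24383.7

Your bid €30199.1 is the highest and exceeds the reserve.
Price = max(second-highest bid, reserve) = max(€5741.1, €5815.4) = €5815.4.
Payoff = €30199.1 − €5815.4 = €24383.7.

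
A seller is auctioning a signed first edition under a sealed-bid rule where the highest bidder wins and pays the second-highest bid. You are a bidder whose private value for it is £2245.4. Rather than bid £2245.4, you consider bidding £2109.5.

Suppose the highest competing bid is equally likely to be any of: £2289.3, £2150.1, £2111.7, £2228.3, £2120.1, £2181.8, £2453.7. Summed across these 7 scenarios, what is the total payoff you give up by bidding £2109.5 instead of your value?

The deviation costs you only when the competing bid falls strictly between £2109.5 and £2245.4; elsewhere both bids give the same outcome.
£2289.3: outcomes coincide → loss £0.
£2150.1: truthful payoff £95.3, deviation payoff £0 → loss £95.3.
£2111.7: truthful payoff £133.7, deviation payoff £0 → loss £133.7.
£2228.3: truthful payoff £17.1, deviation payoff £0 → loss £17.1.
£2120.1: truthful payoff £125.3, deviation payoff £0 → loss £125.3.
£2181.8: truthful payoff £63.6, deviation payoff £0 → loss £63.6.
£2453.7: outcomes coincide → loss £0.
Total loss = £95.3 + £133.7 + £17.1 + £125.3 + £63.6 = £435.

£435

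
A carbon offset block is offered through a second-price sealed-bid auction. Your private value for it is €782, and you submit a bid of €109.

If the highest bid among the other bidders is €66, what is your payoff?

€716

Your bid €109 exceeds the highest competing bid €66, so you win.
In a second-price auction the winner pays the second-highest bid, €66.
Payoff = value − price = €782 − €66 = €716.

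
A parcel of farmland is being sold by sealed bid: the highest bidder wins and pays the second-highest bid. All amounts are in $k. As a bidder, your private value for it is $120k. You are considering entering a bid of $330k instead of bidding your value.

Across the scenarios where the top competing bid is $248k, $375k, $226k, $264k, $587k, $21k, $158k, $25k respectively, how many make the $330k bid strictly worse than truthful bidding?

The deviation hurts exactly when the highest competing bid lies strictly between $120k and $330k — overbidding then wins at a price above your value.
$248k: inside the interval → strictly worse (loss $128k).
$375k: above both → same outcome either way.
$226k: inside the interval → strictly worse (loss $106k).
$264k: inside the interval → strictly worse (loss $144k).
$587k: above both → same outcome either way.
$21k: below both → same outcome either way.
$158k: inside the interval → strictly worse (loss $38k).
$25k: below both → same outcome either way.
Count: 4.

4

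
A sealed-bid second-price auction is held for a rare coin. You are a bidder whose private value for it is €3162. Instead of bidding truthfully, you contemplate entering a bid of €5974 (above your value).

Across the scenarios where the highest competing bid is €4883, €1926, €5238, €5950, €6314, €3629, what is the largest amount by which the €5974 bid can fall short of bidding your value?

€4883: truthful gives €0, deviation gives −€1721 → loss €1721.
€1926: same outcome either way → loss €0.
€5238: truthful gives €0, deviation gives −€2076 → loss €2076.
€5950: truthful gives €0, deviation gives −€2788 → loss €2788.
€6314: same outcome either way → loss €0.
€3629: truthful gives €0, deviation gives −€467 → loss €467.
Maximum loss: €2788.

€2788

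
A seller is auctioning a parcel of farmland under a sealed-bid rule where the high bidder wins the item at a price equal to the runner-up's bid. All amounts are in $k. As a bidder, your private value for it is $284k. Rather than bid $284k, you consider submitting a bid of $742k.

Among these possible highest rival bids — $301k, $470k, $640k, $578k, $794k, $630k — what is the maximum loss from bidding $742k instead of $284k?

$356k

$301k: truthful gives $0k, deviation gives −$17k → loss $17k.
$470k: truthful gives $0k, deviation gives −$186k → loss $186k.
$640k: truthful gives $0k, deviation gives −$356k → loss $356k.
$578k: truthful gives $0k, deviation gives −$294k → loss $294k.
$794k: same outcome either way → loss $0k.
$630k: truthful gives $0k, deviation gives −$346k → loss $346k.
Maximum loss: $356k.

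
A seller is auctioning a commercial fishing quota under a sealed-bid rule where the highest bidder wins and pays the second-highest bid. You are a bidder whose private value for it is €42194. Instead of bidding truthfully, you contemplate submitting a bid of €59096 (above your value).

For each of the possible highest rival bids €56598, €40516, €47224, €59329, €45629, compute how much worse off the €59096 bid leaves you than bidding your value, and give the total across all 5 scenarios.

€22869

The deviation costs you only when the competing bid falls strictly between €42194 and €59096; elsewhere both bids give the same outcome.
€56598: truthful payoff €0, deviation payoff −€14404 → loss €14404.
€40516: outcomes coincide → loss €0.
€47224: truthful payoff €0, deviation payoff −€5030 → loss €5030.
€59329: outcomes coincide → loss €0.
€45629: truthful payoff €0, deviation payoff −€3435 → loss €3435.
Total loss = €14404 + €5030 + €3435 = €22869.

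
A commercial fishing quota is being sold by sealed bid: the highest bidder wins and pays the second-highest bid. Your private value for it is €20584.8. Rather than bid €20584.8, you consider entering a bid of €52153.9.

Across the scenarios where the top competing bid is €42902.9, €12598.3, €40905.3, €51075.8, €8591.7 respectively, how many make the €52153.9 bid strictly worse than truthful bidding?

The deviation hurts exactly when the highest competing bid lies strictly between €20584.8 and €52153.9 — overbidding then wins at a price above your value.
€42902.9: inside the interval → strictly worse (loss €22318.1).
€12598.3: below both → same outcome either way.
€40905.3: inside the interval → strictly worse (loss €20320.5).
€51075.8: inside the interval → strictly worse (loss €30491).
€8591.7: below both → same outcome either way.
Count: 3.

3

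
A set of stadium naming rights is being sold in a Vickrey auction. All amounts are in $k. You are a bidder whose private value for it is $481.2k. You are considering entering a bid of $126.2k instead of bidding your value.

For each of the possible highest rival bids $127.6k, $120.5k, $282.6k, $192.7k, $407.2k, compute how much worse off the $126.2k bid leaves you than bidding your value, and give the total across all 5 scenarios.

$914.7k

The deviation costs you only when the competing bid falls strictly between $126.2k and $481.2k; elsewhere both bids give the same outcome.
$127.6k: truthful payoff $353.6k, deviation payoff $0k → loss $353.6k.
$120.5k: outcomes coincide → loss $0k.
$282.6k: truthful payoff $198.6k, deviation payoff $0k → loss $198.6k.
$192.7k: truthful payoff $288.5k, deviation payoff $0k → loss $288.5k.
$407.2k: truthful payoff $74k, deviation payoff $0k → loss $74k.
Total loss = $353.6k + $198.6k + $288.5k + $74k = $914.7k.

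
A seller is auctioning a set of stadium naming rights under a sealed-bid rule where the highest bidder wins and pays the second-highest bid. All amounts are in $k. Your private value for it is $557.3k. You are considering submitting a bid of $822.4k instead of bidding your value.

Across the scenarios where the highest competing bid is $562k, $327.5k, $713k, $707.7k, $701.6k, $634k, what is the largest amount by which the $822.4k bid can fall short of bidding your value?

$155.7k

$562k: truthful gives $0k, deviation gives −$4.7k → loss $4.7k.
$327.5k: same outcome either way → loss $0k.
$713k: truthful gives $0k, deviation gives −$155.7k → loss $155.7k.
$707.7k: truthful gives $0k, deviation gives −$150.4k → loss $150.4k.
$701.6k: truthful gives $0k, deviation gives −$144.3k → loss $144.3k.
$634k: truthful gives $0k, deviation gives −$76.7k → loss $76.7k.
Maximum loss: $155.7k.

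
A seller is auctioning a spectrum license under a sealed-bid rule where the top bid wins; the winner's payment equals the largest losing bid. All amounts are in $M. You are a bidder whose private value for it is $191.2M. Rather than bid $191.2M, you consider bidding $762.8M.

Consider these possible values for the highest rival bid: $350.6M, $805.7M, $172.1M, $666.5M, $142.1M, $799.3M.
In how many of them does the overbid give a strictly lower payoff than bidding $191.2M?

The deviation hurts exactly when the highest competing bid lies strictly between $191.2M and $762.8M — overbidding then wins at a price above your value.
$350.6M: inside the interval → strictly worse (loss $159.4M).
$805.7M: above both → same outcome either way.
$172.1M: below both → same outcome either way.
$666.5M: inside the interval → strictly worse (loss $475.3M).
$142.1M: below both → same outcome either way.
$799.3M: above both → same outcome either way.
Count: 2.

2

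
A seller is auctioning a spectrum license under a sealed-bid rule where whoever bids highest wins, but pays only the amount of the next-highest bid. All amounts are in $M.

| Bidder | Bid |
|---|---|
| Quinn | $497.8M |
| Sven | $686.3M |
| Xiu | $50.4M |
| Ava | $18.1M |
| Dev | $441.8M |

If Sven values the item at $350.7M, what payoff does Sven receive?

−$147.1M

Highest bid: Sven at $686.3M, so Sven wins.
Second-highest bid: Quinn at $497.8M — that is the price the winner pays.
Sven's payoff = value − price = $350.7M − $497.8M = −$147.1M.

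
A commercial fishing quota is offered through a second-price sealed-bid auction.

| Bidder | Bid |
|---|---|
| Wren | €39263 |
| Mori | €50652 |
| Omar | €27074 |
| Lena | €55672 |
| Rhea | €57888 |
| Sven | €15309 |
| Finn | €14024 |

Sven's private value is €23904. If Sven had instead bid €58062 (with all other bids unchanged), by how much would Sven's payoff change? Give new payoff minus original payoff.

The highest bid among the other bidders is €57888; Sven's bid doesn't change that.
Original bid €15309: Sven is not highest (top rival bid is €57888); payoff €0.
Alternative bid €58062: Sven is highest, pays the top rival bid €57888; payoff €23904 − €57888 = −€33984.
Change in payoff = −€33984 − (€0) = −€33984.

−€33984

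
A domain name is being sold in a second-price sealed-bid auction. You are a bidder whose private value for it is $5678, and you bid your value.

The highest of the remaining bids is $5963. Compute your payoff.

$0

Your bid $5678 is below the highest competing bid $5963, so you lose.
A losing bidder pays nothing and receives nothing: payoff = $0.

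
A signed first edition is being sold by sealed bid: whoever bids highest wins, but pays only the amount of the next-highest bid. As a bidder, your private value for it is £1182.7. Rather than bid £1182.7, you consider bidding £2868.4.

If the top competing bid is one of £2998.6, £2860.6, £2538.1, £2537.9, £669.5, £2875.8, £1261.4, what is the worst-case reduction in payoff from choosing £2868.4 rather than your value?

£1677.9

£2998.6: same outcome either way → loss £0.
£2860.6: truthful gives £0, deviation gives −£1677.9 → loss £1677.9.
£2538.1: truthful gives £0, deviation gives −£1355.4 → loss £1355.4.
£2537.9: truthful gives £0, deviation gives −£1355.2 → loss £1355.2.
£669.5: same outcome either way → loss £0.
£2875.8: same outcome either way → loss £0.
£1261.4: truthful gives £0, deviation gives −£78.7 → loss £78.7.
Maximum loss: £1677.9.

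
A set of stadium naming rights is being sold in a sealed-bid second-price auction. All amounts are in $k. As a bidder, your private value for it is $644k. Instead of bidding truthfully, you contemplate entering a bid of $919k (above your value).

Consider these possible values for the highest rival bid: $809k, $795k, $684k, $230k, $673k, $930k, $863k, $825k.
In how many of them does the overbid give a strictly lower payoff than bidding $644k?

The deviation hurts exactly when the highest competing bid lies strictly between $644k and $919k — overbidding then wins at a price above your value.
$809k: inside the interval → strictly worse (loss $165k).
$795k: inside the interval → strictly worse (loss $151k).
$684k: inside the interval → strictly worse (loss $40k).
$230k: below both → same outcome either way.
$673k: inside the interval → strictly worse (loss $29k).
$930k: above both → same outcome either way.
$863k: inside the interval → strictly worse (loss $219k).
$825k: inside the interval → strictly worse (loss $181k).
Count: 6.

6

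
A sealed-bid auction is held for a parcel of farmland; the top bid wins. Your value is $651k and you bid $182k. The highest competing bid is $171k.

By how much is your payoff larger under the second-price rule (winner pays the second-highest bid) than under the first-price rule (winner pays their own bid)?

You have the highest bid, so you win under either rule.
Second-price: pay $171k → payoff $480k.
First-price: pay your own bid $182k → payoff $469k.
Difference = $480k − ($469k) = $11k.

$11k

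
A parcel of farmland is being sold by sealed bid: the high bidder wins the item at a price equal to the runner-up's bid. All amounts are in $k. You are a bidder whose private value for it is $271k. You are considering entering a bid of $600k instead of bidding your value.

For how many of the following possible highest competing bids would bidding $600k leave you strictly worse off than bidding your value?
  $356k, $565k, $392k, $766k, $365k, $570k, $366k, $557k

The deviation hurts exactly when the highest competing bid lies strictly between $271k and $600k — overbidding then wins at a price above your value.
$356k: inside the interval → strictly worse (loss $85k).
$565k: inside the interval → strictly worse (loss $294k).
$392k: inside the interval → strictly worse (loss $121k).
$766k: above both → same outcome either way.
$365k: inside the interval → strictly worse (loss $94k).
$570k: inside the interval → strictly worse (loss $299k).
$366k: inside the interval → strictly worse (loss $95k).
$557k: inside the interval → strictly worse (loss $286k).
Count: 7.

7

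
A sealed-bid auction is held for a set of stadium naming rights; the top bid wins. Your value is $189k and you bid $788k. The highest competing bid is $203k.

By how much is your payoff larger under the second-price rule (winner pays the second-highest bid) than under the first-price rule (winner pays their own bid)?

You have the highest bid, so you win under either rule.
Second-price: pay $203k → payoff −$14k.
First-price: pay your own bid $788k → payoff −$599k.
Difference = −$14k − (−$599k) = $585k.

$585k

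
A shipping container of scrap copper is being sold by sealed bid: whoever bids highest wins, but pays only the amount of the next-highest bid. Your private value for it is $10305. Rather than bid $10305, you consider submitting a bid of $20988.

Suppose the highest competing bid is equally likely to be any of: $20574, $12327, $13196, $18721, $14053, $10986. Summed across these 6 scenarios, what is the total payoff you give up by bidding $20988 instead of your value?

The deviation costs you only when the competing bid falls strictly between $10305 and $20988; elsewhere both bids give the same outcome.
$20574: truthful payoff $0, deviation payoff −$10269 → loss $10269.
$12327: truthful payoff $0, deviation payoff −$2022 → loss $2022.
$13196: truthful payoff $0, deviation payoff −$2891 → loss $2891.
$18721: truthful payoff $0, deviation payoff −$8416 → loss $8416.
$14053: truthful payoff $0, deviation payoff −$3748 → loss $3748.
$10986: truthful payoff $0, deviation payoff −$681 → loss $681.
Total loss = $10269 + $2022 + $2891 + $8416 + $3748 + $681 = $28027.

$28027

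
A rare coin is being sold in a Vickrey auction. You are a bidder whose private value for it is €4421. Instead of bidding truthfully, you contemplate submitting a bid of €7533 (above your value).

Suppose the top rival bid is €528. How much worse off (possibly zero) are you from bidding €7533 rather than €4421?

Bidding your value €4421: you win (since €4421 > €528) and pay €528. Payoff €3893.
Bidding €7533: you win and pay €528. Payoff €4421 − €528 = €3893.
Difference = €3893 − €3893 = €0; both bids lead to the same outcome because the competing bid is below both your value and your alternative bid.
Because the price is fixed by the runner-up's bid, deviating from your value can only change a good outcome into a bad one — never the reverse.

€0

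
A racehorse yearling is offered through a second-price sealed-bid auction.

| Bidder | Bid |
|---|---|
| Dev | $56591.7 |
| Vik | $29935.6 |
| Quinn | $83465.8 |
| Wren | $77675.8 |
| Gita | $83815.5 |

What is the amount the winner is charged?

$83465.8

Highest bid: Gita at $83815.5, so Gita wins.
Second-highest bid: Quinn at $83465.8 — that is the price the winner pays.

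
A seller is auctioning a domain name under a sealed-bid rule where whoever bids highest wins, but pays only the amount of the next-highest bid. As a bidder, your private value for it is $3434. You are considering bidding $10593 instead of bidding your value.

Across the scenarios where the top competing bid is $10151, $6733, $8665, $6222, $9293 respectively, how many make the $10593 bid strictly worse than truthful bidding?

The deviation hurts exactly when the highest competing bid lies strictly between $3434 and $10593 — overbidding then wins at a price above your value.
$10151: inside the interval → strictly worse (loss $6717).
$6733: inside the interval → strictly worse (loss $3299).
$8665: inside the interval → strictly worse (loss $5231).
$6222: inside the interval → strictly worse (loss $2788).
$9293: inside the interval → strictly worse (loss $5859).
Count: 5.

5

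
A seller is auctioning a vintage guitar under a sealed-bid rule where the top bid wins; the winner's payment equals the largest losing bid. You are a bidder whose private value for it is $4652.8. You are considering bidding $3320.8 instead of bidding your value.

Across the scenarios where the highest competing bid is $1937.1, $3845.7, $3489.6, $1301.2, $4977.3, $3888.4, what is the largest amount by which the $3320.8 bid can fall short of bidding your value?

$1163.2

$1937.1: same outcome either way → loss $0.
$3845.7: truthful gives $807.1, deviation gives $0 → loss $807.1.
$3489.6: truthful gives $1163.2, deviation gives $0 → loss $1163.2.
$1301.2: same outcome either way → loss $0.
$4977.3: same outcome either way → loss $0.
$3888.4: truthful gives $764.4, deviation gives $0 → loss $764.4.
Maximum loss: $1163.2.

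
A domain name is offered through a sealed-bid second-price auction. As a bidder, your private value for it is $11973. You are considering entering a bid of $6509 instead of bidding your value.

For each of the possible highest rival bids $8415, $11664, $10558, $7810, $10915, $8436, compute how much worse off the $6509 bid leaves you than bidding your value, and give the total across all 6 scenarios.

$14040

The deviation costs you only when the competing bid falls strictly between $6509 and $11973; elsewhere both bids give the same outcome.
$8415: truthful payoff $3558, deviation payoff $0 → loss $3558.
$11664: truthful payoff $309, deviation payoff $0 → loss $309.
$10558: truthful payoff $1415, deviation payoff $0 → loss $1415.
$7810: truthful payoff $4163, deviation payoff $0 → loss $4163.
$10915: truthful payoff $1058, deviation payoff $0 → loss $1058.
$8436: truthful payoff $3537, deviation payoff $0 → loss $3537.
Total loss = $3558 + $309 + $1415 + $4163 + $1058 + $3537 = $14040.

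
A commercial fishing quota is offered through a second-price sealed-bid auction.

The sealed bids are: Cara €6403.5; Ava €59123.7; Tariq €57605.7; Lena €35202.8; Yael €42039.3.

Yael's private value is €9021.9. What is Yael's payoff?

€0

Highest bid: Ava at €59123.7, so Ava wins.
Second-highest bid: Tariq at €57605.7 — that is the price the winner pays.
Yael did not win, so Yael pays nothing and receives nothing: payoff €0.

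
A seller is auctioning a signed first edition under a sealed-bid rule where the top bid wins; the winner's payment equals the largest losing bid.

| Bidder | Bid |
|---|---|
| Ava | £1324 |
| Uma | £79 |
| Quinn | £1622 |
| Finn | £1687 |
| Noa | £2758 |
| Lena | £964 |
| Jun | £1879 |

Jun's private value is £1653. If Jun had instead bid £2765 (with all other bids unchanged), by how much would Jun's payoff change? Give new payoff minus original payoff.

The highest bid among the other bidders is £2758; Jun's bid doesn't change that.
Original bid £1879: Jun is not highest (top rival bid is £2758); payoff £0.
Alternative bid £2765: Jun is highest, pays the top rival bid £2758; payoff £1653 − £2758 = −£1105.
Change in payoff = −£1105 − (£0) = −£1105.

−£1105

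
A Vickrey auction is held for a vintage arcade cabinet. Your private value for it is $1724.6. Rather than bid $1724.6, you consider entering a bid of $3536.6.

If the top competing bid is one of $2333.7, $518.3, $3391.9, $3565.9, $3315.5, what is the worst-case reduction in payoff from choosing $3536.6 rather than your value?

$1667.3

$2333.7: truthful gives $0, deviation gives −$609.1 → loss $609.1.
$518.3: same outcome either way → loss $0.
$3391.9: truthful gives $0, deviation gives −$1667.3 → loss $1667.3.
$3565.9: same outcome either way → loss $0.
$3315.5: truthful gives $0, deviation gives −$1590.9 → loss $1590.9.
Maximum loss: $1667.3.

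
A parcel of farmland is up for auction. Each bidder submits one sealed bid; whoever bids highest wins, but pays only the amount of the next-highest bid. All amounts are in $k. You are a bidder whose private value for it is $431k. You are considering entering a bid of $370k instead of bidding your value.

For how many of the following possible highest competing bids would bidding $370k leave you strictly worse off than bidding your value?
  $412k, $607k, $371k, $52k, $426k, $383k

The deviation hurts exactly when the highest competing bid lies strictly between $370k and $431k — underbidding then forfeits a profitable win.
$412k: inside the interval → strictly worse (loss $19k).
$607k: above both → same outcome either way.
$371k: inside the interval → strictly worse (loss $60k).
$52k: below both → same outcome either way.
$426k: inside the interval → strictly worse (loss $5k).
$383k: inside the interval → strictly worse (loss $48k).
Count: 4.

4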